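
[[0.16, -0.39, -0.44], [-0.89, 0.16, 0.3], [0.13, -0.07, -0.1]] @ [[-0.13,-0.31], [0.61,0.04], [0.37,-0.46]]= [[-0.42, 0.14], [0.32, 0.14], [-0.10, 0.00]]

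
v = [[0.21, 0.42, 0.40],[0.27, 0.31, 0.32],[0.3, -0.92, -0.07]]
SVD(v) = [[0.46,-0.57,-0.68], [0.34,-0.59,0.73], [-0.82,-0.57,-0.08]] @ diag([1.1114322761702717, 0.5964280276161406, 0.04681776757695051]) @ [[-0.05,0.95,0.32], [-0.76,0.17,-0.63], [0.65,0.27,-0.71]]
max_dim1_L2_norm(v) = 0.97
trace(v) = 0.45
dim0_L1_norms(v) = [0.78, 1.65, 0.79]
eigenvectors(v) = [[(-0.65+0j), -0.35-0.43j, -0.35+0.43j],[-0.14+0.00j, -0.38-0.36j, (-0.38+0.36j)],[(0.75+0j), (0.65+0j), (0.65-0j)]]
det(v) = -0.03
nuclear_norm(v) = 1.75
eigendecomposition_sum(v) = [[-0.17+0.00j, 0.21-0.00j, (0.03+0j)], [-0.04+0.00j, 0.04-0.00j, 0.01+0.00j], [(0.2-0j), (-0.24+0j), (-0.03-0j)]] + [[0.19-0.21j,0.10+0.29j,0.19-0.13j], [(0.15-0.22j),(0.13+0.26j),(0.16-0.14j)], [0.05+0.33j,(-0.34-0.12j),(-0.02+0.26j)]] + [[(0.19+0.21j), (0.1-0.29j), (0.19+0.13j)], [(0.15+0.22j), 0.13-0.26j, (0.16+0.14j)], [(0.05-0.33j), -0.34+0.12j, (-0.02-0.26j)]]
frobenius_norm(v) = 1.26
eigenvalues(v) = [(-0.16+0j), (0.31+0.31j), (0.31-0.31j)]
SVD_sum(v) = [[-0.03, 0.49, 0.16],[-0.02, 0.36, 0.12],[0.05, -0.86, -0.29]] + [[0.26, -0.06, 0.21], [0.27, -0.06, 0.22], [0.26, -0.06, 0.22]] + [[-0.02,-0.01,0.02], [0.02,0.01,-0.02], [-0.0,-0.00,0.0]]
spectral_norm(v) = 1.11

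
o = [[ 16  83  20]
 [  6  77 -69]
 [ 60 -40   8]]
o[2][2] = 8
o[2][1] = -40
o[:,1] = [83, 77, -40]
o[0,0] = 16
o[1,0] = 6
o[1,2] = -69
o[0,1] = 83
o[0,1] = 83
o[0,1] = 83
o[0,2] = 20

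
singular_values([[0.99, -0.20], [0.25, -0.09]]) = [1.04, 0.04]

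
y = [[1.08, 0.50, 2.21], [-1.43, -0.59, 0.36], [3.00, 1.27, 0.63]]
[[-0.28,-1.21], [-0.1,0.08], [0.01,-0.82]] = y @ [[0.04, -0.15], [-0.02, -0.06], [-0.14, -0.46]]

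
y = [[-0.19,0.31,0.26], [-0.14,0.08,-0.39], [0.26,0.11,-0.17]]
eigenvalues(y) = [(-0.47+0j), (0.1+0.32j), (0.1-0.32j)]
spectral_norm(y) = 0.52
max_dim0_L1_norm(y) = 0.82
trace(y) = -0.28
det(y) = -0.05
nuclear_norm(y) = 1.17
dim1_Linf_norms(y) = [0.31, 0.39, 0.26]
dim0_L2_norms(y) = [0.35, 0.34, 0.5]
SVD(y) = [[-0.73, -0.57, 0.38], [0.56, -0.81, -0.16], [0.40, 0.09, 0.91]] @ diag([0.5204868199751622, 0.3720845850409418, 0.27775264500460384]) @ [[0.31,  -0.26,  -0.91], [0.66,  -0.63,  0.41], [0.68,  0.73,  0.02]]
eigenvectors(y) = [[0.78+0.00j, (-0.13+0.52j), (-0.13-0.52j)], [(-0.22+0j), (-0.73+0j), (-0.73-0j)], [-0.59+0.00j, (0.08+0.42j), (0.08-0.42j)]]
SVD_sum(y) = [[-0.12, 0.1, 0.35], [0.09, -0.08, -0.27], [0.07, -0.05, -0.19]] + [[-0.14, 0.13, -0.09], [-0.20, 0.19, -0.12], [0.02, -0.02, 0.01]] + [[0.07, 0.08, 0.00], [-0.03, -0.03, -0.0], [0.17, 0.19, 0.01]]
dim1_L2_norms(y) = [0.45, 0.42, 0.33]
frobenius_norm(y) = 0.70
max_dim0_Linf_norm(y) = 0.39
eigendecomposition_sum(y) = [[(-0.23-0j), 0.07-0.00j, (0.29-0j)], [0.07+0.00j, (-0.02+0j), -0.08+0.00j], [(0.18+0j), (-0.05+0j), (-0.22+0j)]] + [[(0.02+0.08j),  (0.12-0.01j),  -0.02+0.11j], [(-0.1+0.05j),  0.05+0.15j,  (-0.15+0.02j)], [(0.04+0.05j),  0.08-0.04j,  (0.03+0.09j)]] + [[(0.02-0.08j), (0.12+0.01j), -0.02-0.11j], [-0.10-0.05j, (0.05-0.15j), (-0.15-0.02j)], [(0.04-0.05j), 0.08+0.04j, 0.03-0.09j]]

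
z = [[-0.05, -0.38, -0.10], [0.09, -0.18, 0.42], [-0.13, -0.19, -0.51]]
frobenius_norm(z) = 0.83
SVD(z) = [[0.28,0.78,-0.57], [-0.54,0.61,0.58], [0.8,0.15,0.59]] @ diag([0.6986898865767139, 0.44577684824030933, 0.003929881468306346]) @ [[-0.24, -0.23, -0.94], [-0.01, -0.97, 0.24], [0.97, -0.06, -0.23]]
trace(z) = -0.74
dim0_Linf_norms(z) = [0.13, 0.38, 0.51]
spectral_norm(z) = 0.70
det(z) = -0.00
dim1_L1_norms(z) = [0.53, 0.69, 0.83]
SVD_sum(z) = [[-0.05, -0.04, -0.18], [0.09, 0.09, 0.36], [-0.13, -0.13, -0.52]] + [[-0.0, -0.34, 0.08], [-0.0, -0.27, 0.06], [-0.00, -0.06, 0.02]] + [[-0.00,  0.0,  0.0], [0.0,  -0.00,  -0.0], [0.00,  -0.0,  -0.0]]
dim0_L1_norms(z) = [0.27, 0.75, 1.03]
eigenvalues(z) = [(-0.01+0j), (-0.37+0.3j), (-0.37-0.3j)]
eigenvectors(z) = [[(-0.97+0j),(0.31+0.41j),(0.31-0.41j)], [0.05+0.00j,0.67+0.00j,(0.67-0j)], [(0.23+0j),(-0.37+0.39j),(-0.37-0.39j)]]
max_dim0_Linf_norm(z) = 0.51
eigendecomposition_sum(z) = [[(-0+0j), 0j, 0.00+0.00j], [-0j, -0.00-0.00j, (-0-0j)], [-0j, -0.00-0.00j, -0.00-0.00j]] + [[-0.02+0.06j,-0.19+0.06j,-0.05+0.24j], [0.04+0.07j,(-0.09+0.25j),(0.21+0.24j)], [(-0.07-0.01j),(-0.09-0.19j),-0.25-0.01j]] + [[(-0.02-0.06j), (-0.19-0.06j), (-0.05-0.24j)], [(0.04-0.07j), (-0.09-0.25j), (0.21-0.24j)], [(-0.07+0.01j), (-0.09+0.19j), -0.25+0.01j]]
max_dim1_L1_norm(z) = 0.83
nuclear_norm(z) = 1.15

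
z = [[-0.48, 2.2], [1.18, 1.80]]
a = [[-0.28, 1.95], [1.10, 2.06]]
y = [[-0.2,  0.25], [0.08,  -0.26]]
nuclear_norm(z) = 4.08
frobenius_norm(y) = 0.42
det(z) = -3.46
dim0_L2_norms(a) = [1.14, 2.84]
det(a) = -2.72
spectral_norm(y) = 0.41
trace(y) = -0.46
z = y + a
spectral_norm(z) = 2.87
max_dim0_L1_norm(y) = 0.51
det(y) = 0.03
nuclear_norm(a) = 3.84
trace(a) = 1.78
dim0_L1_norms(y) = [0.28, 0.51]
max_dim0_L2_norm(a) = 2.84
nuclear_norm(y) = 0.49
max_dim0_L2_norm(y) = 0.36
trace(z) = 1.32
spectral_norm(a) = 2.91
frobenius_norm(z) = 3.11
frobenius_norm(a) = 3.06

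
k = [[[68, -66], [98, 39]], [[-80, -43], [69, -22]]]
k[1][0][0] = -80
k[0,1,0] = 98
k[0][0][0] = 68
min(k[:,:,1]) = -66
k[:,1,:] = [[98, 39], [69, -22]]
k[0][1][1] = 39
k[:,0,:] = [[68, -66], [-80, -43]]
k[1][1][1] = -22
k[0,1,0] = 98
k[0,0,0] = 68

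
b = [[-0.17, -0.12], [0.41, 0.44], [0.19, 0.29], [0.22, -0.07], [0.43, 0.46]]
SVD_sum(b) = [[-0.14, -0.15],[0.41, 0.44],[0.24, 0.25],[0.07, 0.07],[0.43, 0.46]] + [[-0.03,0.03], [-0.00,0.0], [-0.05,0.04], [0.15,-0.14], [-0.00,0.00]]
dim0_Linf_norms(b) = [0.43, 0.46]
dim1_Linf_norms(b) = [0.17, 0.44, 0.29, 0.22, 0.46]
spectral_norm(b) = 0.96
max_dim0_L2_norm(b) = 0.71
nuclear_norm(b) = 1.18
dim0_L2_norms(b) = [0.68, 0.71]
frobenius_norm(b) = 0.99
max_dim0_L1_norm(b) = 1.42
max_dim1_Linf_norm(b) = 0.46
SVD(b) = [[-0.21, -0.18], [0.62, -0.03], [0.35, -0.28], [0.11, 0.94], [0.65, -0.03]] @ diag([0.9624487460707392, 0.2206635701398443]) @ [[0.69,0.72],[0.72,-0.69]]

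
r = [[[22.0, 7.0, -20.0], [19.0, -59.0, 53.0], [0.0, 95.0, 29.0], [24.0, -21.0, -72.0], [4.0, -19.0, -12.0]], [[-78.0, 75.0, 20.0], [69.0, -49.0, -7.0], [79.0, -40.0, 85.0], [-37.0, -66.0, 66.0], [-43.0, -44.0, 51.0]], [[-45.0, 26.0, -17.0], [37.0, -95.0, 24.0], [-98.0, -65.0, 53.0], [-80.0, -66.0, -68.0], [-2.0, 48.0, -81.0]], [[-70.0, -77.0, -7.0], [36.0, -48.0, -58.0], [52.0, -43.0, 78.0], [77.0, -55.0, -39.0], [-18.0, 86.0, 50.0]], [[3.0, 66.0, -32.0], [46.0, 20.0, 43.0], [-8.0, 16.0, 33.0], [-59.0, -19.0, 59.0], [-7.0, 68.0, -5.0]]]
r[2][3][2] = -68.0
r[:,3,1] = [-21.0, -66.0, -66.0, -55.0, -19.0]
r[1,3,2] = 66.0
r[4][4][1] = 68.0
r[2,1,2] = 24.0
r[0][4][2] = -12.0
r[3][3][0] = 77.0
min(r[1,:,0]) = -78.0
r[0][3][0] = 24.0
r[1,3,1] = -66.0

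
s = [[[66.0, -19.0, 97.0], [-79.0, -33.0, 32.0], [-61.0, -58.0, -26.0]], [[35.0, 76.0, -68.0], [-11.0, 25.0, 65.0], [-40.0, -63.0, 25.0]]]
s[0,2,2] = -26.0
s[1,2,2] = 25.0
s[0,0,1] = -19.0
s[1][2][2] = 25.0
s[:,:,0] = [[66.0, -79.0, -61.0], [35.0, -11.0, -40.0]]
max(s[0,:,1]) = -19.0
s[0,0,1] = -19.0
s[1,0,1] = 76.0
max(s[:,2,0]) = -40.0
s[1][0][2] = -68.0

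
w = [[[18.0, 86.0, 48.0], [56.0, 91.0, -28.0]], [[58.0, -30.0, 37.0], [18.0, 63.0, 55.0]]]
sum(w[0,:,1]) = 177.0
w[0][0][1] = 86.0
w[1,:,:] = [[58.0, -30.0, 37.0], [18.0, 63.0, 55.0]]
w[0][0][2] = 48.0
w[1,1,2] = 55.0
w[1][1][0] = 18.0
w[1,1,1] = 63.0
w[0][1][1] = 91.0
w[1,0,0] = 58.0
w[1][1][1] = 63.0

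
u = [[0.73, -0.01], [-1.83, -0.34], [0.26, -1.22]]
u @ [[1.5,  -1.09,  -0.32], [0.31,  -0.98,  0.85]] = [[1.09, -0.79, -0.24], [-2.85, 2.33, 0.3], [0.01, 0.91, -1.12]]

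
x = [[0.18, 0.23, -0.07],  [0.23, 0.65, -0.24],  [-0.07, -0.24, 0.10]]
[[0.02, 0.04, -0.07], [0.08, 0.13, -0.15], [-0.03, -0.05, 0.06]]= x @ [[-0.05,0.01,-0.20], [0.1,0.14,-0.13], [-0.11,-0.14,0.1]]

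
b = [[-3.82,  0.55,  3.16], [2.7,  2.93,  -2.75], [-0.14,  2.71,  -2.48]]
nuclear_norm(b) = 11.61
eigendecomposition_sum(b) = [[(-2.1-0.73j), (-0.16-1.44j), 1.70+3.15j], [(0.82-0.06j), 0.27+0.47j, -1.04-0.83j], [(-0.36-1.36j), 0.70-0.59j, -1.06+2.01j]] + [[(-2.1+0.73j),-0.16+1.44j,1.70-3.15j], [(0.82+0.06j),0.27-0.47j,-1.04+0.83j], [-0.36+1.36j,0.70+0.59j,-1.06-2.01j]] + [[(0.38+0j), 0.87+0.00j, -0.24-0.00j], [(1.05+0j), 2.40+0.00j, -0.67-0.00j], [(0.57+0j), 1.30+0.00j, -0.36-0.00j]]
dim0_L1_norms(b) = [6.66, 6.19, 8.39]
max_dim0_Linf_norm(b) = 3.82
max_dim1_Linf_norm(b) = 3.82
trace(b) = -3.37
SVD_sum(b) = [[-2.57, -1.68, 2.98], [2.82, 1.84, -3.26], [1.63, 1.06, -1.88]] + [[-1.46, 2.07, -0.09],[-0.54, 0.76, -0.03],[-1.37, 1.95, -0.09]] + [[0.21,0.16,0.28],  [0.42,0.32,0.55],  [-0.39,-0.30,-0.51]]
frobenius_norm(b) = 7.86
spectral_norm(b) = 6.90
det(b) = 27.60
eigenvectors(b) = [[(-0.81+0j), (-0.81-0j), (0.3+0j)], [(0.27-0.12j), (0.27+0.12j), 0.84+0.00j], [-0.28-0.42j, (-0.28+0.42j), (0.45+0j)]]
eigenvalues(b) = [(-2.89+1.74j), (-2.89-1.74j), (2.42+0j)]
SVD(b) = [[-0.62, -0.7, -0.35], [0.68, -0.26, -0.69], [0.39, -0.66, 0.64]] @ diag([6.900273397483295, 3.603622442861863, 1.1100145626462152]) @ [[0.6, 0.39, -0.7],  [0.58, -0.82, 0.04],  [-0.55, -0.42, -0.72]]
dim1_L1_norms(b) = [7.53, 8.38, 5.33]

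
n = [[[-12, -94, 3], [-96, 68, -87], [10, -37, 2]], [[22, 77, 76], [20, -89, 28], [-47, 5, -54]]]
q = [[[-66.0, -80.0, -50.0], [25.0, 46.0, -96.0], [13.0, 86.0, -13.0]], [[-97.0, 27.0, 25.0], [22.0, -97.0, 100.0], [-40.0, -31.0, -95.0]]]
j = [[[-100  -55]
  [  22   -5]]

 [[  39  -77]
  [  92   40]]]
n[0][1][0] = -96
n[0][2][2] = 2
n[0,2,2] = 2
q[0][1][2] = -96.0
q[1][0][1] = 27.0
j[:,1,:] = [[22, -5], [92, 40]]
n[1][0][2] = 76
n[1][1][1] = -89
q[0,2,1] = 86.0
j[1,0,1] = -77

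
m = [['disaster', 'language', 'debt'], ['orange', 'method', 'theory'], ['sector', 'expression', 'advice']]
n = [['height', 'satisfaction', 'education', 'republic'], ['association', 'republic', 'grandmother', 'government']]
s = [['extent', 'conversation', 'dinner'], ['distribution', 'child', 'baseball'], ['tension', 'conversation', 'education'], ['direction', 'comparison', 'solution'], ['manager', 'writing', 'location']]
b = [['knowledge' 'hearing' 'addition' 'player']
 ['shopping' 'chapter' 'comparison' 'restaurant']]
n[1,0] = 'association'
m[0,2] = 'debt'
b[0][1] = 'hearing'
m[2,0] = 'sector'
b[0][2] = 'addition'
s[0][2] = 'dinner'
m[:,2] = ['debt', 'theory', 'advice']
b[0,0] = 'knowledge'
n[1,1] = 'republic'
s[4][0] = 'manager'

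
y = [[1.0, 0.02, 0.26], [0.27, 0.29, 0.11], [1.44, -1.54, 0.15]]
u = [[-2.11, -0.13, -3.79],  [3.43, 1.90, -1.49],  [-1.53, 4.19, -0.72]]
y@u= [[-2.44, 1.0, -4.01], [0.26, 0.98, -1.53], [-8.55, -2.48, -3.27]]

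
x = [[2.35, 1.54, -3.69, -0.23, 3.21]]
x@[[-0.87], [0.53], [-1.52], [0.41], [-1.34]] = [[-0.02]]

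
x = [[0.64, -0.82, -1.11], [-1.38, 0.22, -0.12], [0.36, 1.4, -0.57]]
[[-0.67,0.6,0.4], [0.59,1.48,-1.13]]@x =[[-1.11, 1.24, 0.44], [-2.07, -1.74, -0.19]]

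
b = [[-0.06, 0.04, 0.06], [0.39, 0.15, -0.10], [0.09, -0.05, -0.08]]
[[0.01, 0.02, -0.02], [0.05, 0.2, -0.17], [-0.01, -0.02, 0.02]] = b @ [[-0.24, 0.56, -0.16], [0.63, 0.3, -0.7], [-0.49, 0.65, -0.01]]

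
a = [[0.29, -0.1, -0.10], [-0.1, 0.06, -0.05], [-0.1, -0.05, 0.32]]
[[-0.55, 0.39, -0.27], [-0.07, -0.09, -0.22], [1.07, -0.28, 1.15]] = a @ [[-0.14, 2.71, 0.77], [1.55, 3.47, 0.94], [3.55, 0.52, 3.99]]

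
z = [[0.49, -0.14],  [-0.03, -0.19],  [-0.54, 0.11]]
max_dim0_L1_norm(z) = 1.06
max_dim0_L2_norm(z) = 0.73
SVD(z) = [[-0.68, -0.09], [-0.02, -0.99], [0.73, -0.12]] @ diag([0.7502104931208979, 0.1938664901711978]) @ [[-0.97, 0.24], [0.24, 0.97]]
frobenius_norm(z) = 0.77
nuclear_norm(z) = 0.94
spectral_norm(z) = 0.75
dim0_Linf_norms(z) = [0.54, 0.19]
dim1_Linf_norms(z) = [0.49, 0.19, 0.54]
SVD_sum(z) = [[0.49, -0.12],[0.02, -0.0],[-0.53, 0.13]] + [[-0.00,-0.02], [-0.05,-0.19], [-0.01,-0.02]]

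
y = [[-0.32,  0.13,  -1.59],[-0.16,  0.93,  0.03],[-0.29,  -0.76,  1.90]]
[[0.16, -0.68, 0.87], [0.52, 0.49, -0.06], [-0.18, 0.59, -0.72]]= y@[[-0.44, -0.10, -0.37], [0.48, 0.49, -0.11], [0.03, 0.49, -0.48]]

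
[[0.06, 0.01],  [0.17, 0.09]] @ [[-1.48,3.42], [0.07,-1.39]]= [[-0.09, 0.19], [-0.25, 0.46]]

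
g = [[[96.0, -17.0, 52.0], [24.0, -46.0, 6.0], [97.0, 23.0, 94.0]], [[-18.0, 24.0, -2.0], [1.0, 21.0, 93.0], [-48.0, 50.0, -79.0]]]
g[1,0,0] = -18.0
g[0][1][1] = -46.0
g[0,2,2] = 94.0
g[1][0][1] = 24.0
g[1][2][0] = -48.0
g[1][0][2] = -2.0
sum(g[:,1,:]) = 99.0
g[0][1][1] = -46.0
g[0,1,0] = 24.0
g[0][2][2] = 94.0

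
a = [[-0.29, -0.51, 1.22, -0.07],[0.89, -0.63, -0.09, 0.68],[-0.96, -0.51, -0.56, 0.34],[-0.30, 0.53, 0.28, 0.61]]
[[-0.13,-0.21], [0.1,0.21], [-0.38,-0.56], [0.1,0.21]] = a @ [[0.25, 0.39], [0.24, 0.38], [0.06, 0.09], [0.05, 0.16]]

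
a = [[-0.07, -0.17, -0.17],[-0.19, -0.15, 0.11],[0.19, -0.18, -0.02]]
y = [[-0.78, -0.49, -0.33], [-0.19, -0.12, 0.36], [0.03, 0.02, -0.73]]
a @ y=[[0.08, 0.05, 0.09], [0.18, 0.11, -0.07], [-0.11, -0.07, -0.11]]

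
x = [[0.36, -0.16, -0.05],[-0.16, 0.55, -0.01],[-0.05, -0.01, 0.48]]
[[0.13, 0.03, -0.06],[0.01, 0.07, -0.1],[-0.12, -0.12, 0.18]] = x @ [[0.38, 0.12, -0.21], [0.12, 0.15, -0.23], [-0.21, -0.23, 0.35]]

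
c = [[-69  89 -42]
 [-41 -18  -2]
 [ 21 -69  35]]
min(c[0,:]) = -69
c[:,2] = [-42, -2, 35]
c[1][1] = -18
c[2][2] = 35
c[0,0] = -69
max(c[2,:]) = 35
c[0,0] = -69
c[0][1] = 89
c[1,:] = [-41, -18, -2]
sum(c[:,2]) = -9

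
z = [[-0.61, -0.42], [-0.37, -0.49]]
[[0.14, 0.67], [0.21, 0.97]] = z @[[0.12, 0.56], [-0.51, -2.41]]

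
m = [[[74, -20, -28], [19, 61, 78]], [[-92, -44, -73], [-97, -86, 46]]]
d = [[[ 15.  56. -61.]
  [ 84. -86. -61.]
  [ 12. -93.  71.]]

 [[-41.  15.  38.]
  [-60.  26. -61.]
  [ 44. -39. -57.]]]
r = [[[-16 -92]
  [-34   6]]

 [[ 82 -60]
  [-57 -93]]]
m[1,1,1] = -86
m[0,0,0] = 74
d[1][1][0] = -60.0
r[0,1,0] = -34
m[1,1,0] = -97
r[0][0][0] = -16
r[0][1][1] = 6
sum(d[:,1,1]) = -60.0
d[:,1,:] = [[84.0, -86.0, -61.0], [-60.0, 26.0, -61.0]]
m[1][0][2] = -73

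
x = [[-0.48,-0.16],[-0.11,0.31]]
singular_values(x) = [0.51, 0.33]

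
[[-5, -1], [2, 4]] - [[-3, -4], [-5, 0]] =[[-2, 3], [7, 4]]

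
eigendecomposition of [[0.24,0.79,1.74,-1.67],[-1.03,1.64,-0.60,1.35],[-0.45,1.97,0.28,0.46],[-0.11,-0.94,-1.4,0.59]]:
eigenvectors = [[(-0.57+0j), -0.57-0.00j, (-0.74+0j), (-0.74-0j)], [0.18-0.51j, (0.18+0.51j), -0.22-0.19j, (-0.22+0.19j)], [(-0.16-0.42j), (-0.16+0.42j), (0.17+0.4j), (0.17-0.4j)], [(0.4+0.13j), (0.4-0.13j), -0.15+0.41j, -0.15-0.41j]]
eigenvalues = [(1.64+2.38j), (1.64-2.38j), (-0.26+0.19j), (-0.26-0.19j)]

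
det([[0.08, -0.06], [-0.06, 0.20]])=0.012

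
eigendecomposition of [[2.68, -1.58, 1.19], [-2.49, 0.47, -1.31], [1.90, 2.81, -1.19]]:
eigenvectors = [[(-0.81+0j), (0.22-0.07j), (0.22+0.07j)], [(0.59+0j), -0.23-0.30j, -0.23+0.30j], [(0.03+0j), -0.90+0.00j, -0.90-0.00j]]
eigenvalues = [(3.8+0j), (-0.92+1.07j), (-0.92-1.07j)]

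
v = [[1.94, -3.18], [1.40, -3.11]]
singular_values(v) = [5.04, 0.31]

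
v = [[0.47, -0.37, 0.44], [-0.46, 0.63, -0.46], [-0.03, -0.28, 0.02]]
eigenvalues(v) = [(1.09+0j), (0.01+0.04j), (0.01-0.04j)]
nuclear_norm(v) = 1.45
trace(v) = 1.12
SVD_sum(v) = [[0.4, -0.47, 0.39],  [-0.49, 0.58, -0.48],  [0.10, -0.11, 0.09]] + [[0.07,0.10,0.05], [0.04,0.05,0.02], [-0.12,-0.17,-0.08]] + [[-0.0, 0.00, 0.00], [-0.0, 0.0, 0.00], [-0.00, 0.00, 0.00]]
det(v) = 0.00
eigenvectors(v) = [[(0.6+0j), (-0.64-0.13j), (-0.64+0.13j)], [-0.78+0.00j, (0.08-0.09j), (0.08+0.09j)], [0.19+0.00j, 0.75+0.00j, 0.75-0.00j]]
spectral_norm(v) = 1.17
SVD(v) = [[-0.62, -0.50, 0.61],  [0.77, -0.24, 0.59],  [-0.15, 0.83, 0.53]] @ diag([1.1749413479374273, 0.26585187275893624, 0.005967466593839759]) @ [[-0.55, 0.64, -0.54], [-0.56, -0.76, -0.34], [-0.63, 0.11, 0.77]]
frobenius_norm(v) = 1.20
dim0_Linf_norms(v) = [0.47, 0.63, 0.46]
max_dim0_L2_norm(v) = 0.78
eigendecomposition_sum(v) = [[0.34+0.00j, -0.49+0.00j, (0.35+0j)],[-0.45-0.00j, 0.64-0.00j, (-0.46-0j)],[0.11+0.00j, -0.15+0.00j, (0.11+0j)]] + [[0.06-0.01j, 0.06-0.01j, 0.04-0.02j], [-0.01+0.01j, -0.00+0.01j, -0.00+0.01j], [(-0.07+0.02j), -0.06+0.03j, (-0.04+0.04j)]] + [[(0.06+0.01j),0.06+0.01j,0.04+0.02j], [-0.01-0.01j,-0.00-0.01j,-0.00-0.01j], [(-0.07-0.02j),(-0.06-0.03j),-0.04-0.04j]]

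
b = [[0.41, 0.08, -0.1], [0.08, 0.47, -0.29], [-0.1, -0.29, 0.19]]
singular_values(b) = [0.7, 0.36, 0.0]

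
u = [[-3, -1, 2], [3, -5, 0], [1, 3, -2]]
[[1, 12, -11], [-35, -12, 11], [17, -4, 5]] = u@[[-5, -4, 2], [4, 0, -1], [-5, 0, -3]]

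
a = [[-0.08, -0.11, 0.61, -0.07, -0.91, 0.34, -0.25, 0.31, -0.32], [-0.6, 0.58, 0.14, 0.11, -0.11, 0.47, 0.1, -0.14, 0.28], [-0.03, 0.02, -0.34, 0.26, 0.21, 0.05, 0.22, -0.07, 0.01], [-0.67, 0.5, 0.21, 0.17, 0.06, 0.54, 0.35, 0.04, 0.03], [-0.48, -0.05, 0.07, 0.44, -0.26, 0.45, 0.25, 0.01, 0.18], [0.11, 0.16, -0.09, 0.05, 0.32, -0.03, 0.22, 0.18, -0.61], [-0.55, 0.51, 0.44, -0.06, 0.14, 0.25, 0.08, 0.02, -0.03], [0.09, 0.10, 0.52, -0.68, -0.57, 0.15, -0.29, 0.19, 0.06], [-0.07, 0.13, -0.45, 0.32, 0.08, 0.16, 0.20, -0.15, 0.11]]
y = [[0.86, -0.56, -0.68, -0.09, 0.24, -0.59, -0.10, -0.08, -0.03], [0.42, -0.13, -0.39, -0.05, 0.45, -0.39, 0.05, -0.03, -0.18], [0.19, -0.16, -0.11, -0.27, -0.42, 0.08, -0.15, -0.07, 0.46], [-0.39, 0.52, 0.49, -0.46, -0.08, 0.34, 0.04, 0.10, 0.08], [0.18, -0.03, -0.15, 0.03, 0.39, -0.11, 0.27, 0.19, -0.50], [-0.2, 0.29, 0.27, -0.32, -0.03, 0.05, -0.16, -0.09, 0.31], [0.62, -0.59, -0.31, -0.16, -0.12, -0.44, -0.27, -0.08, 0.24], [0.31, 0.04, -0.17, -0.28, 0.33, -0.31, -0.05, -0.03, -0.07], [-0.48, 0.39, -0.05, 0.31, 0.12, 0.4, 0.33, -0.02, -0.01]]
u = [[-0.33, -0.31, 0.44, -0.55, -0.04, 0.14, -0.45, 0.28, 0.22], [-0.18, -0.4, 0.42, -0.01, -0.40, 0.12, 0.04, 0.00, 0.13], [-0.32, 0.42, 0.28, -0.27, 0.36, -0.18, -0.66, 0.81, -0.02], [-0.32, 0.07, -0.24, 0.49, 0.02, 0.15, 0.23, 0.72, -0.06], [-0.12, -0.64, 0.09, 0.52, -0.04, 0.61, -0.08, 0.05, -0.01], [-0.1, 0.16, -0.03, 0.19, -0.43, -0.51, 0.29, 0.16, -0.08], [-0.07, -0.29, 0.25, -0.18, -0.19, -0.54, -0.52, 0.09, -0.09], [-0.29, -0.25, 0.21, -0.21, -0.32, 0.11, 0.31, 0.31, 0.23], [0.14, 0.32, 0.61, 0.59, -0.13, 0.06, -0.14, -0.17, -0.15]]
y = u @ a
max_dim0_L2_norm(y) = 1.37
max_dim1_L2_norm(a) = 1.26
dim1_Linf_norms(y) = [0.86, 0.45, 0.46, 0.52, 0.5, 0.32, 0.62, 0.33, 0.48]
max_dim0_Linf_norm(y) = 0.86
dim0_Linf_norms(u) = [0.33, 0.64, 0.61, 0.59, 0.43, 0.61, 0.66, 0.81, 0.23]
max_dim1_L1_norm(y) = 3.23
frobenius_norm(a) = 2.84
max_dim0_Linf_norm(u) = 0.81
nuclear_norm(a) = 5.94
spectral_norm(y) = 2.24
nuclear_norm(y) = 5.25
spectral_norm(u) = 1.59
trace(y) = 0.29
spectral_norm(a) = 1.85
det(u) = -0.00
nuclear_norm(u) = 6.93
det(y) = 0.00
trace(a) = 0.42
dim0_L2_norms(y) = [1.37, 1.1, 1.04, 0.77, 0.86, 1.04, 0.57, 0.27, 0.81]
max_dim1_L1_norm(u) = 3.32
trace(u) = -0.87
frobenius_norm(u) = 2.89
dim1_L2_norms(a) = [1.26, 1.03, 0.53, 1.09, 0.89, 0.78, 0.92, 1.11, 0.66]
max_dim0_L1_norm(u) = 3.01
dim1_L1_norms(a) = [3.0, 2.53, 1.21, 2.57, 2.19, 1.77, 2.08, 2.65, 1.67]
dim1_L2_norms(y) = [1.4, 0.86, 0.75, 1.01, 0.76, 0.66, 1.1, 0.65, 0.87]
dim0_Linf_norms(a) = [0.67, 0.58, 0.61, 0.68, 0.91, 0.54, 0.35, 0.31, 0.61]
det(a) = -0.00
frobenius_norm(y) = 2.77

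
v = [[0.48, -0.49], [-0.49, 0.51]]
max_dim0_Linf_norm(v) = 0.51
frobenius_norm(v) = 0.99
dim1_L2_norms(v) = [0.69, 0.71]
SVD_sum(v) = [[0.48, -0.49], [-0.49, 0.51]] + [[0.0, 0.00], [0.00, 0.0]]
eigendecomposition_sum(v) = [[0.0, 0.00], [0.00, 0.0]] + [[0.48,-0.49], [-0.49,0.51]]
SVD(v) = [[-0.70,0.72], [0.72,0.70]] @ diag([0.9852295380737476, 0.004770461926252307]) @ [[-0.70, 0.72], [0.72, 0.70]]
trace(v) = 0.99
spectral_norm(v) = 0.99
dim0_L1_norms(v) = [0.97, 1.0]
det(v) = 0.00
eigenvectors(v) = [[-0.72, 0.70], [-0.7, -0.72]]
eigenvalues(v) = [0.0, 0.99]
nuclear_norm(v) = 0.99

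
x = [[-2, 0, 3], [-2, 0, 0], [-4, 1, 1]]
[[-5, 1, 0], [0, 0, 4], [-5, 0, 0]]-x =[[-3, 1, -3], [2, 0, 4], [-1, -1, -1]]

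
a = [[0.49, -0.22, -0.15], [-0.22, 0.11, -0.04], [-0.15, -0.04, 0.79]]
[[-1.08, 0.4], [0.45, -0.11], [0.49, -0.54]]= a@[[-0.53, -0.88], [3.25, -3.09], [0.69, -1.01]]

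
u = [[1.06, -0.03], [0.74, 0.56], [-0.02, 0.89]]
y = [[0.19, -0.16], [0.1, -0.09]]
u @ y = [[0.20, -0.17], [0.2, -0.17], [0.09, -0.08]]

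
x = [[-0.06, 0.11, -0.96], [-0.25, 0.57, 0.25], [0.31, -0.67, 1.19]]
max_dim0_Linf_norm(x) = 1.19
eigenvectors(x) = [[(-0.91+0j),-0.51+0.28j,-0.51-0.28j],[-0.40+0.00j,0.10-0.46j,(0.1+0.46j)],[(0.01+0j),0.67+0.00j,(0.67-0j)]]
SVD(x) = [[-0.55, 0.38, 0.74], [-0.02, -0.89, 0.45], [0.83, 0.23, 0.50]] @ diag([1.6693302406519415, 0.7494239549407867, 0.0005323587508073087]) @ [[0.18, -0.38, 0.91], [0.36, -0.83, -0.42], [-0.91, -0.41, 0.01]]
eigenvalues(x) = [(-0+0j), (0.85+0.59j), (0.85-0.59j)]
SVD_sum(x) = [[-0.16, 0.35, -0.84], [-0.01, 0.01, -0.03], [0.25, -0.52, 1.26]] + [[0.10, -0.24, -0.12],  [-0.24, 0.56, 0.28],  [0.06, -0.15, -0.07]] + [[-0.0,-0.00,0.0], [-0.00,-0.0,0.0], [-0.0,-0.0,0.00]]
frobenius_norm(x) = 1.83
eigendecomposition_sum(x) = [[(-0-0j), -0.00+0.00j, -0.00+0.00j], [-0.00-0.00j, -0.00+0.00j, -0.00+0.00j], [0j, -0j, -0j]] + [[-0.03+0.23j, 0.06-0.52j, -0.48+0.21j], [(-0.12-0.14j), (0.29+0.3j), (0.13-0.4j)], [0.15-0.22j, -0.34+0.49j, (0.59+0.05j)]] + [[-0.03-0.23j,(0.06+0.52j),(-0.48-0.21j)], [(-0.12+0.14j),(0.29-0.3j),(0.13+0.4j)], [(0.15+0.22j),-0.34-0.49j,0.59-0.05j]]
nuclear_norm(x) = 2.42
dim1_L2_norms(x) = [0.97, 0.67, 1.4]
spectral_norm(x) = 1.67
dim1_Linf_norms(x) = [0.96, 0.57, 1.19]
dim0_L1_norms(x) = [0.62, 1.35, 2.4]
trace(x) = 1.70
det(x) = -0.00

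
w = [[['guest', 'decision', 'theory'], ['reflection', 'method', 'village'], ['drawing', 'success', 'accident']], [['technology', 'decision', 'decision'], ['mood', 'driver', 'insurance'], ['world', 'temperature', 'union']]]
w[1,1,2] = 'insurance'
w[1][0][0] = 'technology'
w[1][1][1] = 'driver'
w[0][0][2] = 'theory'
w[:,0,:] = [['guest', 'decision', 'theory'], ['technology', 'decision', 'decision']]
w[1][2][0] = 'world'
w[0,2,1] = 'success'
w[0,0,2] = 'theory'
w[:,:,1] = [['decision', 'method', 'success'], ['decision', 'driver', 'temperature']]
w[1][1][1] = 'driver'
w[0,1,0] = 'reflection'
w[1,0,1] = 'decision'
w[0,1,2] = 'village'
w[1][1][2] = 'insurance'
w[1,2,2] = 'union'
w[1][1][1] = 'driver'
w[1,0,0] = 'technology'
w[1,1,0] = 'mood'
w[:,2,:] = [['drawing', 'success', 'accident'], ['world', 'temperature', 'union']]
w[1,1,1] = 'driver'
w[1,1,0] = 'mood'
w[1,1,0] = 'mood'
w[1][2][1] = 'temperature'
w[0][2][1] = 'success'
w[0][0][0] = 'guest'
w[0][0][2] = 'theory'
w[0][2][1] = 'success'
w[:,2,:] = [['drawing', 'success', 'accident'], ['world', 'temperature', 'union']]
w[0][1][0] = 'reflection'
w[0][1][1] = 'method'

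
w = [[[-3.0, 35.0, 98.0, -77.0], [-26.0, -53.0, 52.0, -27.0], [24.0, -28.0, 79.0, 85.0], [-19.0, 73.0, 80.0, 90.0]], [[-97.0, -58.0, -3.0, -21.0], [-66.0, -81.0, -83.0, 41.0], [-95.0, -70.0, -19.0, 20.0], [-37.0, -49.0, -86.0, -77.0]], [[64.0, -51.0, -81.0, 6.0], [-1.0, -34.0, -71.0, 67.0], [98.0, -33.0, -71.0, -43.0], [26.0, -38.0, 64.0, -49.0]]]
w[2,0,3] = 6.0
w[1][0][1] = -58.0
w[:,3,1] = [73.0, -49.0, -38.0]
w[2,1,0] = -1.0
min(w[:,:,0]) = -97.0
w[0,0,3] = -77.0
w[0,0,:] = [-3.0, 35.0, 98.0, -77.0]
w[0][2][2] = 79.0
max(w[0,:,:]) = 98.0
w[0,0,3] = -77.0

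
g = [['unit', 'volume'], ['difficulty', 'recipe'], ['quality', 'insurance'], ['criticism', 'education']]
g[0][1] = 'volume'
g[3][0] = 'criticism'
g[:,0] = ['unit', 'difficulty', 'quality', 'criticism']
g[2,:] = ['quality', 'insurance']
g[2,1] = 'insurance'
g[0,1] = 'volume'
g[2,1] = 'insurance'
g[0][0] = 'unit'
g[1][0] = 'difficulty'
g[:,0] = ['unit', 'difficulty', 'quality', 'criticism']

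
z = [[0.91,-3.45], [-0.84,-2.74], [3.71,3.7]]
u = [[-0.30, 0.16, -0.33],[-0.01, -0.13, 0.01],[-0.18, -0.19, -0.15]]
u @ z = [[-1.63,-0.62], [0.14,0.43], [-0.56,0.59]]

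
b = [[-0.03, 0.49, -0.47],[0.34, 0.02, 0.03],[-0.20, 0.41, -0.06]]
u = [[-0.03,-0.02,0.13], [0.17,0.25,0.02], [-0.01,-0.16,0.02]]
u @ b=[[-0.03, 0.04, 0.01], [0.08, 0.10, -0.07], [-0.06, 0.0, -0.0]]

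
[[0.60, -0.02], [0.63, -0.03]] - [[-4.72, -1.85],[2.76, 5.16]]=[[5.32, 1.83], [-2.13, -5.19]]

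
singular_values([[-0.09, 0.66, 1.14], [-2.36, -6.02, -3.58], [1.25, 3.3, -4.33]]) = [7.59, 5.47, 0.32]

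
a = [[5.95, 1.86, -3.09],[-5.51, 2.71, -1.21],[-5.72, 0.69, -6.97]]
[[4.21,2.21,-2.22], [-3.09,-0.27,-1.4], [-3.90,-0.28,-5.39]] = a @ [[0.66, 0.22, 0.04],[0.22, 0.30, -0.11],[0.04, -0.11, 0.73]]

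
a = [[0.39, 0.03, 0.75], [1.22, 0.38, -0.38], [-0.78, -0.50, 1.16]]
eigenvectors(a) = [[(0.32-0.4j), (0.32+0.4j), -0.32+0.00j], [-0.30-0.42j, (-0.3+0.42j), 0.93+0.00j], [0.69+0.00j, (0.69-0j), 0.17+0.00j]]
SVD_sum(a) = [[-0.13, -0.06, 0.12], [0.86, 0.40, -0.77], [-1.02, -0.47, 0.91]] + [[0.54, 0.04, 0.62], [0.35, 0.03, 0.4], [0.22, 0.02, 0.26]] + [[-0.01, 0.05, 0.01],[0.01, -0.05, -0.01],[0.01, -0.05, -0.01]]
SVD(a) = [[0.10, 0.79, -0.60],[-0.64, 0.51, 0.57],[0.76, 0.33, 0.56]] @ diag([1.9014384802697204, 1.0361965841191696, 0.08676603488312908]) @ [[-0.70, -0.33, 0.63], [0.65, 0.05, 0.76], [0.28, -0.94, -0.18]]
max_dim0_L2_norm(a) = 1.5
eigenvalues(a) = [(1.02+0.76j), (1.02-0.76j), (-0.11+0j)]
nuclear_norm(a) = 3.02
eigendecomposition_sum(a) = [[0.21+0.54j, 0.23j, 0.36-0.27j], [(0.57-0.05j), 0.22+0.06j, -0.16-0.42j], [-0.40+0.66j, (-0.24+0.2j), (0.59+0.16j)]] + [[(0.21-0.54j), -0.23j, (0.36+0.27j)], [0.57+0.05j, 0.22-0.06j, -0.16+0.42j], [-0.40-0.66j, (-0.24-0.2j), (0.59-0.16j)]] + [[(-0.02+0j),  (0.02-0j),  0.02-0.00j], [(0.07-0j),  -0.07+0.00j,  (-0.06+0j)], [0.01-0.00j,  (-0.01+0j),  -0.01+0.00j]]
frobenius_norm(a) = 2.17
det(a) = -0.17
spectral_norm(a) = 1.90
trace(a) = 1.93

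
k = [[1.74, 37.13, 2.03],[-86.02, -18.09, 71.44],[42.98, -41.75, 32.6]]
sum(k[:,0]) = -41.300000000000004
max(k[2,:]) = 42.98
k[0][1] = 37.13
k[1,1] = -18.09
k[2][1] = -41.75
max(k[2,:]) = 42.98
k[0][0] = 1.74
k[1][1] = -18.09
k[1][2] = 71.44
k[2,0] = 42.98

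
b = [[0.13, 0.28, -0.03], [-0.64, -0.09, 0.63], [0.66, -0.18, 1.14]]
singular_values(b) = [1.36, 0.86, 0.27]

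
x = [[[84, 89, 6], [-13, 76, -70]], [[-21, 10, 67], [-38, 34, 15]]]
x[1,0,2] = 67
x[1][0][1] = 10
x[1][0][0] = -21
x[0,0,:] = [84, 89, 6]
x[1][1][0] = -38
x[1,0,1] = 10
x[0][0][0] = 84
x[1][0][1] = 10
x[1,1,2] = 15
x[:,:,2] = [[6, -70], [67, 15]]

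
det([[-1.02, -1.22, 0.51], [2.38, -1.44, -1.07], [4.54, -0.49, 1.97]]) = 17.814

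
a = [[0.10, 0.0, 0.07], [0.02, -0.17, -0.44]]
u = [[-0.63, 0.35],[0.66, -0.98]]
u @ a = [[-0.06, -0.06, -0.2], [0.05, 0.17, 0.48]]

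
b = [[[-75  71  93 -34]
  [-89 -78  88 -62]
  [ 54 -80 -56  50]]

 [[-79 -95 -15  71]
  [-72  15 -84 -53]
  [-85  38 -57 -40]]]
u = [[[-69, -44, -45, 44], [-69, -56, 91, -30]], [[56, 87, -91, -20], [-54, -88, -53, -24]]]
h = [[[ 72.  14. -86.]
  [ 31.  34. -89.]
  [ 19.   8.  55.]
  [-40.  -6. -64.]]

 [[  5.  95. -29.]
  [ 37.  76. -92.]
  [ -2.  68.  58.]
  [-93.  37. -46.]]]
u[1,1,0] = -54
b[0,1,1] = -78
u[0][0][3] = 44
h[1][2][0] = -2.0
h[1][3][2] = -46.0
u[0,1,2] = 91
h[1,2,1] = 68.0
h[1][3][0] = -93.0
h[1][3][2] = -46.0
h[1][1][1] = 76.0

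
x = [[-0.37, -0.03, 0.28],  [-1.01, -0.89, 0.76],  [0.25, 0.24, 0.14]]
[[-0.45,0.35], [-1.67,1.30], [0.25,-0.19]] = x@[[0.77,-0.60],[0.54,-0.42],[-0.54,0.42]]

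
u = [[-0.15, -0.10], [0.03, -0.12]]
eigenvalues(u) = [(-0.14+0.05j), (-0.14-0.05j)]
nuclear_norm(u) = 0.30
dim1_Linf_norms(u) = [0.15, 0.12]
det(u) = 0.02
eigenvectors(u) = [[0.88+0.00j, (0.88-0j)], [-0.13-0.46j, (-0.13+0.46j)]]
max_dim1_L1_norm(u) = 0.25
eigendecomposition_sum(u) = [[(-0.08+0.01j), -0.05-0.13j], [0.01+0.04j, -0.06+0.05j]] + [[(-0.08-0.01j),-0.05+0.13j], [0.01-0.04j,-0.06-0.05j]]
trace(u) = -0.27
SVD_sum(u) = [[-0.12, -0.13], [-0.05, -0.05]] + [[-0.03, 0.03], [0.08, -0.07]]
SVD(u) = [[-0.94, -0.35],[-0.35, 0.94]] @ diag([0.1879121061670365, 0.11175437510839745]) @ [[0.69, 0.72], [0.72, -0.69]]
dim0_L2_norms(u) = [0.15, 0.16]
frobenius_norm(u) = 0.22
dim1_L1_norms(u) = [0.25, 0.15]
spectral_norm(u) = 0.19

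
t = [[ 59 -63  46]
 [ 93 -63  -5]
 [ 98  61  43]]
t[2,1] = 61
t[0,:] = [59, -63, 46]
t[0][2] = 46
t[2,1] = 61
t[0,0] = 59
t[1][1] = -63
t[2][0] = 98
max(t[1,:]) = 93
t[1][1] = -63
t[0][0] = 59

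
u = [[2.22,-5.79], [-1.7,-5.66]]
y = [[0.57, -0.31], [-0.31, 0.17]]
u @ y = [[3.06,  -1.67], [0.79,  -0.44]]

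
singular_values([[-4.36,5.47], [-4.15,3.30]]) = [8.73, 0.95]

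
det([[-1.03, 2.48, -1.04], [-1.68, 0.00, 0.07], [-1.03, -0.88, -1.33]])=-7.321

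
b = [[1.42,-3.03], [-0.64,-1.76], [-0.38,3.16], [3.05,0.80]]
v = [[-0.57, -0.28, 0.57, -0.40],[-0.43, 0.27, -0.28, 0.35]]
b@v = [[0.49,-1.22,1.66,-1.63], [1.12,-0.3,0.13,-0.36], [-1.14,0.96,-1.1,1.26], [-2.08,-0.64,1.51,-0.94]]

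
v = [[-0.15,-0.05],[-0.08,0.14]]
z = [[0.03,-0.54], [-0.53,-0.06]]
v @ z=[[0.02, 0.08], [-0.08, 0.03]]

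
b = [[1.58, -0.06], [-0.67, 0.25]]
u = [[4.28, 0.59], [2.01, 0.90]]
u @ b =[[6.37, -0.11], [2.57, 0.1]]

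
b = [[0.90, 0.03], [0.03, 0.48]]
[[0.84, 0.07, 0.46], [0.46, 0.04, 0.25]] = b @ [[0.90, 0.07, 0.49],[0.9, 0.07, 0.49]]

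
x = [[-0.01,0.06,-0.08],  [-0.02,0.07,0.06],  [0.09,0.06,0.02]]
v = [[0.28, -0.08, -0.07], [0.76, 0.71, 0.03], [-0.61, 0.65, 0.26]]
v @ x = [[-0.01, 0.01, -0.03], [-0.02, 0.1, -0.02], [0.02, 0.02, 0.09]]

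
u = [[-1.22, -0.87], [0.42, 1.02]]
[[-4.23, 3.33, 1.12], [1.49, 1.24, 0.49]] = u @[[3.44, -5.09, -1.79], [0.04, 3.31, 1.22]]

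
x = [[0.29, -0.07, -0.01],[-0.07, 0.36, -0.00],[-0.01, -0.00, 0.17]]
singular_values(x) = [0.4, 0.25, 0.17]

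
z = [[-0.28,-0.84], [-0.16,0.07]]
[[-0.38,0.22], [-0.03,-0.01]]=z@[[0.34, -0.02],  [0.34, -0.25]]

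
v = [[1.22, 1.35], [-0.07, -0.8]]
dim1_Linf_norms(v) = [1.35, 0.8]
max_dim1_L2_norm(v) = 1.82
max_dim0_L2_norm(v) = 1.57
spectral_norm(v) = 1.94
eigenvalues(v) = [1.17, -0.75]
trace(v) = 0.42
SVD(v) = [[-0.94, 0.35], [0.35, 0.94]] @ diag([1.9361059258456321, 0.4552953370126109]) @ [[-0.60, -0.8], [0.8, -0.6]]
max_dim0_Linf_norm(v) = 1.35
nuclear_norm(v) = 2.39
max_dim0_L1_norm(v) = 2.15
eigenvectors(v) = [[1.00, -0.56], [-0.04, 0.83]]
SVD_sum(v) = [[1.09,1.45], [-0.41,-0.54]] + [[0.13, -0.10], [0.34, -0.26]]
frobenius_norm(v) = 1.99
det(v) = -0.88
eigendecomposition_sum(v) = [[1.2, 0.82], [-0.04, -0.03]] + [[0.02,0.53], [-0.03,-0.77]]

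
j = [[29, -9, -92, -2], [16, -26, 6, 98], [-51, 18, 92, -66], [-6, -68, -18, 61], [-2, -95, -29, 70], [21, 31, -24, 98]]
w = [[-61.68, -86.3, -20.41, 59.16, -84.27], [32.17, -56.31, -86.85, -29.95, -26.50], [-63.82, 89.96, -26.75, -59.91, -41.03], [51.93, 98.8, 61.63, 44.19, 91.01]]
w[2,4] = -41.03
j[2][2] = 92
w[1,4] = -26.5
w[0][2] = -20.41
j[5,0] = 21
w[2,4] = -41.03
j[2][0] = -51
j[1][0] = 16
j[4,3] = 70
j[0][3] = -2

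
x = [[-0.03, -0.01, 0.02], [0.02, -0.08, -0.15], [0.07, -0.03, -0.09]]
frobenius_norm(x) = 0.21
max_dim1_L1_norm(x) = 0.25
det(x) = 0.00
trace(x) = -0.20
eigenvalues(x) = [-0.15, -0.06, 0.01]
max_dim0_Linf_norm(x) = 0.15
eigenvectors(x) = [[0.00,0.36,0.42],[0.9,0.93,-0.75],[0.43,-0.08,0.51]]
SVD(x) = [[-0.11, -0.49, 0.86], [0.83, -0.52, -0.19], [0.55, 0.70, 0.47]] @ diag([0.20249869464226639, 0.05929885370610654, 0.008827492130834178]) @ [[0.29, -0.40, -0.87], [0.9, 0.43, 0.09], [0.34, -0.81, 0.49]]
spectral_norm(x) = 0.20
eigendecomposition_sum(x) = [[0.00,-0.00,-0.00], [0.12,-0.06,-0.19], [0.06,-0.03,-0.09]] + [[-0.04, -0.01, 0.02], [-0.09, -0.02, 0.04], [0.01, 0.0, -0.00]] + [[0.00, -0.0, 0.00], [-0.01, 0.0, -0.01], [0.01, -0.0, 0.0]]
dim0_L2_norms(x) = [0.08, 0.09, 0.18]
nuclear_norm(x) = 0.27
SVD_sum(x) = [[-0.01, 0.01, 0.02], [0.05, -0.07, -0.15], [0.03, -0.04, -0.1]] + [[-0.03, -0.01, -0.00], [-0.03, -0.01, -0.0], [0.04, 0.02, 0.00]] + [[0.00, -0.01, 0.0], [-0.00, 0.0, -0.0], [0.00, -0.0, 0.0]]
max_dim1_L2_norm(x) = 0.17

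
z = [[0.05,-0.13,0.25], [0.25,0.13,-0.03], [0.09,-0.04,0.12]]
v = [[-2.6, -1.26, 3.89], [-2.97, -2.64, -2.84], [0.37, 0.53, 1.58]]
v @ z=[[-0.09, 0.02, -0.15], [-1.06, 0.16, -1.00], [0.29, -0.04, 0.27]]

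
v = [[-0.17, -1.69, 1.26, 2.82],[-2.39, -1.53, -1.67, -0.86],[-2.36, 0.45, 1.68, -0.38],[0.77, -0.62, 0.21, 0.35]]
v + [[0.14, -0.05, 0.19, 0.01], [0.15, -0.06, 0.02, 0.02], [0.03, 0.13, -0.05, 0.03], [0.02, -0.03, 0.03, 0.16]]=[[-0.03, -1.74, 1.45, 2.83], [-2.24, -1.59, -1.65, -0.84], [-2.33, 0.58, 1.63, -0.35], [0.79, -0.65, 0.24, 0.51]]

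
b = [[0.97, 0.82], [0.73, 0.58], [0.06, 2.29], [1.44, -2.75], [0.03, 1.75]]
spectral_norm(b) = 4.17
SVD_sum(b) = [[-0.11, 0.62], [-0.08, 0.43], [-0.41, 2.20], [0.54, -2.92], [-0.31, 1.69]] + [[1.08, 0.2],[0.81, 0.15],[0.47, 0.09],[0.9, 0.17],[0.34, 0.06]]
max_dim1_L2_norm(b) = 3.1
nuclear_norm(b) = 5.92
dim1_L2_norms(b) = [1.27, 0.93, 2.29, 3.1, 1.75]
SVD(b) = [[-0.15, 0.63], [-0.11, 0.47], [-0.54, 0.27], [0.71, 0.52], [-0.41, 0.20]] @ diag([4.165291469075692, 1.7550347511218307]) @ [[0.18, -0.98],[0.98, 0.18]]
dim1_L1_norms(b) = [1.79, 1.31, 2.35, 4.19, 1.78]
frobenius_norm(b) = 4.52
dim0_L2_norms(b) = [1.88, 4.11]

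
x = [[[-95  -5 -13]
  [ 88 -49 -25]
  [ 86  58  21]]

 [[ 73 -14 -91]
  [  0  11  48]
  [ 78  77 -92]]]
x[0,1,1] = -49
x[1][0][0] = 73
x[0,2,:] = [86, 58, 21]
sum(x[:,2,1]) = 135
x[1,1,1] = 11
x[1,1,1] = 11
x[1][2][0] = 78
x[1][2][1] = 77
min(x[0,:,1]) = -49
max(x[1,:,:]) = 78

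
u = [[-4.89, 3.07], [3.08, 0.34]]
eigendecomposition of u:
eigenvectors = [[-0.91,-0.42],[0.42,-0.91]]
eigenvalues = [-6.31, 1.76]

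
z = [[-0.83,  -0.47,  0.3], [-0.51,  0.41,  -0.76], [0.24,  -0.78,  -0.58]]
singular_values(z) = [1.0, 1.0, 1.0]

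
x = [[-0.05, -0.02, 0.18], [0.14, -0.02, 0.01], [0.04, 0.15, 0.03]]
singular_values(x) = [0.19, 0.16, 0.13]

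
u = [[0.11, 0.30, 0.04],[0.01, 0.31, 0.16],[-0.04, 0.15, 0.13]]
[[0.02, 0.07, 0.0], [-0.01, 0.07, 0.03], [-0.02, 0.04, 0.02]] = u @ [[0.39,-0.10,0.09], [-0.10,0.27,-0.06], [0.09,-0.06,0.27]]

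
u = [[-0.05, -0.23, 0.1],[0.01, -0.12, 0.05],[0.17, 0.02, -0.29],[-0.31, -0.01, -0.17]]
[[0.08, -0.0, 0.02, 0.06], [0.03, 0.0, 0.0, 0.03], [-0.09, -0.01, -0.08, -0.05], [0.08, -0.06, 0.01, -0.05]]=u @[[-0.3, 0.14, -0.14, 0.06], [-0.25, 0.04, 0.04, -0.18], [0.12, 0.12, 0.2, 0.21]]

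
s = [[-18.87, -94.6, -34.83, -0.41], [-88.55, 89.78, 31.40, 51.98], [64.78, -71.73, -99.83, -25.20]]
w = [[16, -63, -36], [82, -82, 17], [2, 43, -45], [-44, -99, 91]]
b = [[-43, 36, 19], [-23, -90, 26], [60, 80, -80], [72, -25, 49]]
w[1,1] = -82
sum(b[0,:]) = 12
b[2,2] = -80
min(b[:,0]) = -43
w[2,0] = 2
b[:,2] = [19, 26, -80, 49]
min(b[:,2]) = -80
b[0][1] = 36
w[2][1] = 43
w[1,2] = 17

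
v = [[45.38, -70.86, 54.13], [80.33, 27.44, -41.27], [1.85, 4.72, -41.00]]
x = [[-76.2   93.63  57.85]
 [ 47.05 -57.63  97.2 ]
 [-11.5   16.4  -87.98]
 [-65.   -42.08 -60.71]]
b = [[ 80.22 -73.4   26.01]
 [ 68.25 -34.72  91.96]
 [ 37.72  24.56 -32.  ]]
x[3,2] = -60.71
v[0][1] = -70.86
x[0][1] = 93.63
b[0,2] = 26.01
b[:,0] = [80.22, 68.25, 37.72]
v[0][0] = 45.38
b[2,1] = 24.56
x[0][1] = 93.63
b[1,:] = [68.25, -34.72, 91.96]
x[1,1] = -57.63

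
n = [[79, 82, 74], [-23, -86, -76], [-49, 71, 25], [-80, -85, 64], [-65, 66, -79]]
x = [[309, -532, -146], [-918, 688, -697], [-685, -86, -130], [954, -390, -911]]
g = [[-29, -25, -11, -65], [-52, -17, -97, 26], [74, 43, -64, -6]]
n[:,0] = [79, -23, -49, -80, -65]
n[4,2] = -79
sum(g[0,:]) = -130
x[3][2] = -911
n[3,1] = -85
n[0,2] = 74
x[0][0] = 309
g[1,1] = -17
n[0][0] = 79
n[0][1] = 82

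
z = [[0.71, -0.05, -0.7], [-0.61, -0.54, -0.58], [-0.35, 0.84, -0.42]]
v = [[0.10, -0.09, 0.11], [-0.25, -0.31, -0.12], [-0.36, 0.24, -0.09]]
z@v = [[0.34, -0.22, 0.15], [0.28, 0.08, 0.05], [-0.09, -0.33, -0.10]]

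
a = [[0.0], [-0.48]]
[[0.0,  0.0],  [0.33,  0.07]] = a @ [[-0.69, -0.15]]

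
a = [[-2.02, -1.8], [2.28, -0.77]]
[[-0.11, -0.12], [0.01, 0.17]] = a @ [[0.02, 0.07], [0.04, -0.01]]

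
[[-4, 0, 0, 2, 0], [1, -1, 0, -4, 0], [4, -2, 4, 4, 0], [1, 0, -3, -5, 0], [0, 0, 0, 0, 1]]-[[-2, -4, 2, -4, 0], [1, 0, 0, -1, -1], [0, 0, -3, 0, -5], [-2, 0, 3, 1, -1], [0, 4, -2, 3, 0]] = [[-2, 4, -2, 6, 0], [0, -1, 0, -3, 1], [4, -2, 7, 4, 5], [3, 0, -6, -6, 1], [0, -4, 2, -3, 1]]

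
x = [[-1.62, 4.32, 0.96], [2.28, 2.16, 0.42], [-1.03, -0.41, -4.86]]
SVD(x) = [[-0.60, 0.74, -0.31], [-0.35, 0.11, 0.93], [0.72, 0.67, 0.19]] @ diag([5.6030330112053575, 4.3305701172347675, 2.636206277030742]) @ [[-0.1,-0.65,-0.75], [-0.38,0.72,-0.58], [0.92,0.23,-0.32]]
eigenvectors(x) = [[-0.6, -0.73, -0.49], [-0.79, 0.23, 0.12], [0.11, 0.64, 0.86]]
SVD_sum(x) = [[0.34, 2.19, 2.54],  [0.19, 1.27, 1.47],  [-0.40, -2.62, -3.03]] + [[-1.21, 2.31, -1.84], [-0.17, 0.33, -0.26], [-1.1, 2.1, -1.67]] + [[-0.75,-0.19,0.26], [2.26,0.56,-0.78], [0.47,0.12,-0.16]]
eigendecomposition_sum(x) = [[0.91, 2.28, 0.21], [1.19, 2.98, 0.27], [-0.16, -0.41, -0.04]] + [[-6.13, 4.14, -4.08], [1.95, -1.32, 1.30], [5.42, -3.66, 3.61]] + [[3.6, -2.09, 4.83], [-0.86, 0.50, -1.15], [-6.29, 3.66, -8.43]]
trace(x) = -4.32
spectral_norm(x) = 5.60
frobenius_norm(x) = 7.56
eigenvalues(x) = [3.85, -3.84, -4.33]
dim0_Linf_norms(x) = [2.28, 4.32, 4.86]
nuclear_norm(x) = 12.57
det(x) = 63.97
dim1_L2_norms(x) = [4.71, 3.17, 4.98]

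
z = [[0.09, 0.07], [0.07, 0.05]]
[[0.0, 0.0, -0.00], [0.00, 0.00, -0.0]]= z@[[0.02,  -0.01,  -0.01], [0.01,  0.02,  -0.02]]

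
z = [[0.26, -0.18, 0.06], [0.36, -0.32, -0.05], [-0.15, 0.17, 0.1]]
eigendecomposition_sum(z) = [[0.15,-0.19,-0.1], [0.25,-0.31,-0.17], [-0.11,0.13,0.07]] + [[0.06, -0.09, -0.11], [0.07, -0.10, -0.12], [-0.03, 0.05, 0.06]] + [[0.04, 0.09, 0.27], [0.04, 0.08, 0.24], [-0.01, -0.01, -0.03]]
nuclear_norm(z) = 0.75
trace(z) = 0.04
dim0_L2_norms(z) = [0.47, 0.4, 0.13]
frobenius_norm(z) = 0.63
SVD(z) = [[-0.5, 0.71, -0.50], [-0.78, -0.12, 0.61], [0.37, 0.70, 0.61]] @ diag([0.6191645543044928, 0.12700212137208974, 0.002390786462159812]) @ [[-0.75, 0.65, 0.08], [0.29, 0.23, 0.93], [-0.59, -0.72, 0.36]]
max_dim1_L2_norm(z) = 0.48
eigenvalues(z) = [-0.08, 0.03, 0.09]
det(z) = -0.00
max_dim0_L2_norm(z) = 0.47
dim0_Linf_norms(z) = [0.36, 0.32, 0.1]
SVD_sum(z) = [[0.23, -0.20, -0.02], [0.37, -0.32, -0.04], [-0.17, 0.15, 0.02]] + [[0.03, 0.02, 0.08], [-0.00, -0.00, -0.01], [0.03, 0.02, 0.08]] + [[0.00, 0.0, -0.0], [-0.00, -0.00, 0.00], [-0.00, -0.0, 0.0]]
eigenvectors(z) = [[0.49,0.63,0.74], [0.80,0.70,0.66], [-0.35,-0.34,-0.09]]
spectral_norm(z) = 0.62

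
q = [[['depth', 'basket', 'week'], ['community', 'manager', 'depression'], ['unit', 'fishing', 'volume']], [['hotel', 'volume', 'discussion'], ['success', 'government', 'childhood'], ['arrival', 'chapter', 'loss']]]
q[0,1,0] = 'community'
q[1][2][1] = 'chapter'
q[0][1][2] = 'depression'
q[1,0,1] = 'volume'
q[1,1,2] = 'childhood'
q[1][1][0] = 'success'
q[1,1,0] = 'success'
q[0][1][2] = 'depression'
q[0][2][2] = 'volume'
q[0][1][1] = 'manager'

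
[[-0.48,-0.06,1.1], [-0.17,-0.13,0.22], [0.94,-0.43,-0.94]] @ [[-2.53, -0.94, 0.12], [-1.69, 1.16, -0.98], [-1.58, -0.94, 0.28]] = [[-0.42,  -0.65,  0.31], [0.30,  -0.2,  0.17], [-0.17,  -0.50,  0.27]]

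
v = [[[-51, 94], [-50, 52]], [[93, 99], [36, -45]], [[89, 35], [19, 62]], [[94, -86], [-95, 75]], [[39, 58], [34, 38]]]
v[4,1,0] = 34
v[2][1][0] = 19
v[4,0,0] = 39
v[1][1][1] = -45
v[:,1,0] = [-50, 36, 19, -95, 34]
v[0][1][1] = 52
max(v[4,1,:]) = 38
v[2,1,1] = 62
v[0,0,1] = 94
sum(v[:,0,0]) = 264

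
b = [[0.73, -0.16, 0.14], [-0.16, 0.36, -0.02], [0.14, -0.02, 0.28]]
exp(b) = [[2.12, -0.28, 0.24],  [-0.28, 1.45, -0.05],  [0.24, -0.05, 1.34]]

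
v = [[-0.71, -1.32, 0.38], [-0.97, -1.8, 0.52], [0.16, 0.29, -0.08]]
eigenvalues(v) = [(-2.6+0j), 0j, -0j]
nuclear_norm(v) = 2.64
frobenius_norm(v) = 2.64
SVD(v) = [[-0.59, 0.06, -0.81],  [-0.8, 0.12, 0.59],  [0.13, 0.99, -0.02]] @ diag([2.6378535425316536, 0.005192407785258723, 0.0013141744924689655]) @ [[0.46, 0.85, -0.25],[0.65, -0.14, 0.75],[-0.6, 0.5, 0.62]]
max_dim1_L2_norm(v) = 2.11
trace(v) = -2.59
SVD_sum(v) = [[-0.71, -1.32, 0.38], [-0.97, -1.8, 0.52], [0.16, 0.29, -0.08]] + [[0.0, -0.0, 0.0],[0.00, -0.00, 0.00],[0.0, -0.00, 0.0]] + [[0.0, -0.0, -0.00], [-0.00, 0.0, 0.00], [0.0, -0.0, -0.00]]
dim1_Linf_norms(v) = [1.32, 1.8, 0.29]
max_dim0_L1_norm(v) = 3.41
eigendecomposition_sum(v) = [[-0.71-0.00j, (-1.32+0j), 0.38-0.00j], [(-0.97-0j), (-1.8+0j), (0.52-0j)], [(0.16+0j), (0.29-0j), -0.08+0.00j]] + [[0.00+0.00j, -0.00-0.00j, (-0+0j)],[0.00-0.00j, 0.00+0.00j, 0.00-0.00j],[0.00-0.01j, (-0+0j), 0.00-0.00j]] + [[0.00-0.00j, -0.00+0.00j, (-0-0j)], [0j, -0j, 0.00+0.00j], [0.01j, (-0-0j), 0.00+0.00j]]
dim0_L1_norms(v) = [1.84, 3.41, 0.98]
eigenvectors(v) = [[(-0.59+0j), (0.24-0.16j), 0.24+0.16j], [(-0.8+0j), (-0.38+0.09j), (-0.38-0.09j)], [(0.13+0j), -0.87+0.00j, -0.87-0.00j]]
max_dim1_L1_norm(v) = 3.29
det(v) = -0.00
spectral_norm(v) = 2.64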